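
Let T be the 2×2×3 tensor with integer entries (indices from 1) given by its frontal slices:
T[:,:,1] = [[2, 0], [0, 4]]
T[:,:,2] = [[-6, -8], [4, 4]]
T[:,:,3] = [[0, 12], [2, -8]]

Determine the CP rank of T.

Lower bound: in the mode-3 unfolding of T (rows indexed by k, columns by (i,j)) the 3×3 minor on rows k ∈ {1, 2, 3}, columns (i,j) ∈ {(1,1), (1,2), (2,1)} is det [[2, 0, 0], [-6, -8, 4], [0, 12, 2]] = -128 ≠ 0, so that unfolding has rank ≥ 3 and hence rank(T) ≥ 3 (CP rank is at least every unfolding rank, though it can be larger).
Upper bound: T is a sum of 3 rank-1 terms, T = [1, -1] (x) [0, 1] (x) [-8, 0, 4] + [1, -1] (x) [1, 0] (x) [-2, -2, -4] + [2, -1] (x) [1, 2] (x) [2, -2, 2] (written with every a and b primitive with positive leading entry and the scale carried by c; CP decompositions are not unique, and this one is verified by expanding entrywise), so rank(T) ≤ 3.
These bounds meet, so rank(T) = 3.

3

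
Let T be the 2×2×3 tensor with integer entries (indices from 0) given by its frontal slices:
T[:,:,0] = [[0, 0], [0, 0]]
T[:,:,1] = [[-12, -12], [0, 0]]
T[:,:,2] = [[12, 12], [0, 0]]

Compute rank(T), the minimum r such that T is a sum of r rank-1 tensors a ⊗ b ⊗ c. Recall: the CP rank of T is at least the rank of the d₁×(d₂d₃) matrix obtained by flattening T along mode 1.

Lower bound: T ≠ 0 (e.g. T[0,0,1] = -12), so rank(T) ≥ 1.
Upper bound: if T = a ⊗ b ⊗ c then every fibre of T is a multiple of the corresponding factor, so read the factors off the fibres through the nonzero entry T[0,0,1] = -12.
The mode-1 fibre T[:,0,1] = [-12, 0] gives a = (1, 0) (primitive direction); the mode-2 fibre T[0,:,1] = [-12, -12] gives b = (1, 1); then c[k] = T[0,0,k] / (a[0]·b[0]) = [0, -12, 12] / 1 = (0, -12, 12).
Expanding (1, 0) ⊗ (1, 1) ⊗ (0, -12, 12) reproduces all 12 entries of T, so T = (1, 0) ⊗ (1, 1) ⊗ (0, -12, 12) and rank(T) ≤ 1.
These bounds meet, so rank(T) = 1.

1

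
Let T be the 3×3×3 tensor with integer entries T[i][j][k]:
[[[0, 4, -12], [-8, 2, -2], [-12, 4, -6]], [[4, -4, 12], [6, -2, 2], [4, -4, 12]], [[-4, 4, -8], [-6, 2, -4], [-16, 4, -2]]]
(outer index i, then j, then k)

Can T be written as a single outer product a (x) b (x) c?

No

The mode-2 unfolding of T (rows indexed by j, columns by (i,k) = (0,0), (0,1), (0,2), (1,0), (1,1), (1,2), (2,0), (2,1), (2,2)) is [[0, 4, -12, 4, -4, 12, -4, 4, -8], [-8, 2, -2, 6, -2, 2, -6, 2, -4], [-12, 4, -6, 4, -4, 12, -16, 4, -2]].
There the 3×3 minor on rows j ∈ {0, 1, 2}, columns (i,k) ∈ {(0,0), (0,1), (1,0)} is det [[0, 4, 4], [-8, 2, 6], [-12, 4, 4]] = -192 ≠ 0, so this unfolding has rank ≥ 3; CP rank is at least every unfolding rank, so rank(T) ≥ 3.
In particular rank(T) ≥ 3 > 1, so T is not rank-1.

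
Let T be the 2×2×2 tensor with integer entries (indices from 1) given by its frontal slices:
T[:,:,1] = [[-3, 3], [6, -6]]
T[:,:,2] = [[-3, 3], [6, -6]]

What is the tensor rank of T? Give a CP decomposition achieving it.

rank(T) = 1

Lower bound: T ≠ 0 (e.g. T[1,1,1] = -3), so rank(T) ≥ 1.
Upper bound: if T = a (x) b (x) c then every fibre of T is a multiple of the corresponding factor, so read the factors off the fibres through the nonzero entry T[1,1,1] = -3.
The mode-1 fibre T[:,1,1] = [-3, 6] gives a = [1, -2] (primitive direction); the mode-2 fibre T[1,:,1] = [-3, 3] gives b = [1, -1]; then c[k] = T[1,1,k] / (a[1]·b[1]) = [-3, -3] / 1 = [-3, -3].
Expanding [1, -2] (x) [1, -1] (x) [-3, -3] reproduces all 8 entries of T, so T = [1, -2] (x) [1, -1] (x) [-3, -3] and rank(T) ≤ 1.
These bounds meet, so rank(T) = 1.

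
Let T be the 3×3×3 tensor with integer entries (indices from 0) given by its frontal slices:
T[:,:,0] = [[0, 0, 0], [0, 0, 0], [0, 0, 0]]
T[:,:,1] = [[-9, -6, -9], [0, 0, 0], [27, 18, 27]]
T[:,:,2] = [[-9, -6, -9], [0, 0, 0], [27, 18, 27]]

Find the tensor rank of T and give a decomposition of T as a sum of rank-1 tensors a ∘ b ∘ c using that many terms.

Lower bound: T ≠ 0 (e.g. T[0,0,1] = -9), so rank(T) ≥ 1.
Upper bound: if T = a ∘ b ∘ c then every fibre of T is a multiple of the corresponding factor, so read the factors off the fibres through the nonzero entry T[0,0,1] = -9.
The mode-1 fibre T[:,0,1] = [-9, 0, 27] gives a = (1, 0, -3) (primitive direction); the mode-2 fibre T[0,:,1] = [-9, -6, -9] gives b = (3, 2, 3); then c[k] = T[0,0,k] / (a[0]·b[0]) = [0, -9, -9] / 3 = (0, -3, -3).
Expanding (1, 0, -3) ∘ (3, 2, 3) ∘ (0, -3, -3) reproduces all 27 entries of T, so T = (1, 0, -3) ∘ (3, 2, 3) ∘ (0, -3, -3) and rank(T) ≤ 1.
These bounds meet, so rank(T) = 1.

rank(T) = 1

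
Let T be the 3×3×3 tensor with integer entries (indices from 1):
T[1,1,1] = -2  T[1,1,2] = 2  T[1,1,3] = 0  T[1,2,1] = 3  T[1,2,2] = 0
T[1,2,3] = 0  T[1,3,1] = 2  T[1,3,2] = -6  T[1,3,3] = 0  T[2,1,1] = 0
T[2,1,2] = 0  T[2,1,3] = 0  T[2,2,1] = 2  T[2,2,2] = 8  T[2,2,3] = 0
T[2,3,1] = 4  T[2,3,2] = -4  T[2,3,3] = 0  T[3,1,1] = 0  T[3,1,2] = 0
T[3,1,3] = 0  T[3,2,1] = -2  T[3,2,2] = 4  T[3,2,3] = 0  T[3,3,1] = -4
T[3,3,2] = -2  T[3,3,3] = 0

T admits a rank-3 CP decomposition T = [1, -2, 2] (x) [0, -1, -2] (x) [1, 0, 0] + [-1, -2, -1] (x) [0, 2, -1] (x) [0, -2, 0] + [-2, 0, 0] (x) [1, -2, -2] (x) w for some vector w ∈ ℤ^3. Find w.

Subtract the known terms from T to get the rank-1 residual R = [-2, 0, 0] (x) [1, -2, -2] (x) w, so R[i,j,k] = a[i]·b[j]·w[k]. Pick indices with nonzero a[1]·b[1] = (-2)·(1) = -2. Only the fibre through (1,1,·) is needed: R[1,1,:] = T[1,1,:] − Σₗ aₗ[1]bₗ[1]cₗ = [-2, 2, 0] − (1)·(0)·[1, 0, 0] − (-1)·(0)·[0, -2, 0] = [-2, 2, 0]. Then w[k] = R[1,1,k] / -2 for each k, giving w = [-2, 2, 0] / -2 = [1, -1, 0].

w = [1, -1, 0]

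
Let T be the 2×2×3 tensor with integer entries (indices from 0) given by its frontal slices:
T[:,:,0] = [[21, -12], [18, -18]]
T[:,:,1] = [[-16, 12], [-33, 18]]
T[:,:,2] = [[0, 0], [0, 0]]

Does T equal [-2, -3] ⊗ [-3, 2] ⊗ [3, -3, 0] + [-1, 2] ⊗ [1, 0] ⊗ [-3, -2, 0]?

Reconstruct entry (1,0,0) from the claimed factors: Σₗ aₗ[1]bₗ[0]cₗ[0] = (-3)·(-3)·(3) + (2)·(1)·(-3) = 21, but T[1,0,0] = 18. The claim is false.

No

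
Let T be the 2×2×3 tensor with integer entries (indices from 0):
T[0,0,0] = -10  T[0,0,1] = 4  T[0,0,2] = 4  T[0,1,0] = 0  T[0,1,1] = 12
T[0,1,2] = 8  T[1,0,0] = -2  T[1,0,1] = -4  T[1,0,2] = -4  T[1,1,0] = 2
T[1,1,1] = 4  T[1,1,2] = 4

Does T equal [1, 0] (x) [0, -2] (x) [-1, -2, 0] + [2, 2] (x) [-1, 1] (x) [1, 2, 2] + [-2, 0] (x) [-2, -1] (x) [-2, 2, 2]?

Reconstruct entrywise from the claimed factors. For example, T[1,1,2] = 4 and Σₗ aₗ[1]bₗ[1]cₗ[2] = (0)·(-2)·(0) + (2)·(1)·(2) + (0)·(-1)·(2) = 4; checking all 12 entries, every one matches. The claim holds.

Yes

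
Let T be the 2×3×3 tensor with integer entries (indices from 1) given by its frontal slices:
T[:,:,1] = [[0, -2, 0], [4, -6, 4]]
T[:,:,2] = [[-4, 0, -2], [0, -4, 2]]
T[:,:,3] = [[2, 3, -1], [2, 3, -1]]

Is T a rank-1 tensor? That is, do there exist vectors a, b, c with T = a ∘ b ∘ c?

The mode-3 unfolding of T (rows indexed by k, columns by (i,j) = (1,1), (1,2), (1,3), (2,1), (2,2), (2,3)) is [[0, -2, 0, 4, -6, 4], [-4, 0, -2, 0, -4, 2], [2, 3, -1, 2, 3, -1]].
There the 3×3 minor on rows k ∈ {1, 2, 3}, columns (i,j) ∈ {(1,1), (1,2), (1,3)} is det [[0, -2, 0], [-4, 0, -2], [2, 3, -1]] = 16 ≠ 0, so this unfolding has rank ≥ 3; CP rank is at least every unfolding rank, so rank(T) ≥ 3.
In particular rank(T) ≥ 3 > 1, so T is not rank-1.

No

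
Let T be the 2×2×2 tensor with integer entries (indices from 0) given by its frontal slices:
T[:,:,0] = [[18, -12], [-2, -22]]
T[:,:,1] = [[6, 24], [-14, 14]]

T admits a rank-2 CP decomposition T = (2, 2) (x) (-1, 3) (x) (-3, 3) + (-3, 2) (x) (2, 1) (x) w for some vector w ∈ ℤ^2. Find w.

Subtract the known terms from T to get the rank-1 residual R = (-3, 2) (x) (2, 1) (x) w, so R[i,j,k] = a[i]·b[j]·w[k]. Pick indices with nonzero a[0]·b[0] = (-3)·(2) = -6. Only the fibre through (0,0,·) is needed: R[0,0,:] = T[0,0,:] − Σₗ aₗ[0]bₗ[0]cₗ = [18, 6] − (2)·(-1)·(-3, 3) = [12, 12]. Then w[k] = R[0,0,k] / -6 for each k, giving w = [12, 12] / -6 = (-2, -2).

w = (-2, -2)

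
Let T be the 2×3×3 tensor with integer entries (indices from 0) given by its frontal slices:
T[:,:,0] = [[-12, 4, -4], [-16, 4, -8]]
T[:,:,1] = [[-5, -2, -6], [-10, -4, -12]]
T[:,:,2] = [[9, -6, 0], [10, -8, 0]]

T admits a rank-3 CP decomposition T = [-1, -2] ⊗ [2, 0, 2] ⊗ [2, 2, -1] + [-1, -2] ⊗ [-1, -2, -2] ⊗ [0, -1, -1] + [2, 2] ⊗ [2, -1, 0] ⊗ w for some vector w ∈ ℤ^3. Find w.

w = [-2, 0, 2]

Subtract the known terms from T to get the rank-1 residual R = [2, 2] ⊗ [2, -1, 0] ⊗ w, so R[i,j,k] = a[i]·b[j]·w[k]. Pick indices with nonzero a[0]·b[0] = (2)·(2) = 4. Only the fibre through (0,0,·) is needed: R[0,0,:] = T[0,0,:] − Σₗ aₗ[0]bₗ[0]cₗ = [-12, -5, 9] − (-1)·(2)·[2, 2, -1] − (-1)·(-1)·[0, -1, -1] = [-8, 0, 8]. Then w[k] = R[0,0,k] / 4 for each k, giving w = [-8, 0, 8] / 4 = [-2, 0, 2].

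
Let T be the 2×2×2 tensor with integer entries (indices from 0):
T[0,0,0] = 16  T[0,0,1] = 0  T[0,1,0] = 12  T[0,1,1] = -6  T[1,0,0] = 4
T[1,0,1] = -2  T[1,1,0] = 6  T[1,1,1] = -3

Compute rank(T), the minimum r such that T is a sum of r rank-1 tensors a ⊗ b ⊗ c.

2

Lower bound: the mode-2 unfolding of T (rows indexed by j, columns by (i,k) = (0,0), (0,1), (1,0), (1,1)) is [[16, 0, 4, -2], [12, -6, 6, -3]].
There the 2×2 minor on rows j ∈ {0, 1}, columns (i,k) ∈ {(0,0), (0,1)} is det [[16, 0], [12, -6]] = -96 ≠ 0, so this unfolding has rank ≥ 2; CP rank is at least every unfolding rank, so rank(T) ≥ 2. (Flattening ranks never certify an upper bound on CP rank; for that we must actually write T with 2 rank-1 terms.)
Upper bound — finding two terms. Write S_k = T[:,:,k] for the frontal slices: S₀ = [[16, 12], [4, 6]], S₁ = [[0, -6], [-2, -3]].
If T = a₁ ⊗ b₁ ⊗ c₁ + a₂ ⊗ b₂ ⊗ c₂ then each S_k = c₁[k]·a₁b₁ᵀ + c₂[k]·a₂b₂ᵀ. S₀ and S₁ are linearly independent, so a₁b₁ᵀ and a₂b₂ᵀ must span the same plane of matrices: they are the rank-1 matrices of the form x·S₀ + y·S₁.
det(x·S₀ + y·S₁) is 48·x² − 12·y² = 12·(2·x − y)(2·x + y), vanishing at (x:y) = (1:2) and (1:-2).
M₁ = S₀ + 2·S₁ = [[16, 0], [0, 0]] = 16·[1, 0][1, 0]ᵀ and M₂ = S₀ − 2·S₁ = [[16, 24], [8, 12]] = 4·[2, 1][2, 3]ᵀ, so take a₁ = [1, 0], b₁ = [1, 0], a₂ = [2, 1], b₂ = [2, 3].
Each slice is an integer combination of E₁ = a₁b₁ᵀ and E₂ = a₂b₂ᵀ: S₀ = 8·E₁ + 2·E₂, S₁ = 4·E₁ − E₂; reading off coefficients, c₁ = [8, 4] and c₂ = [2, -1].
Hence T = [1, 0] ⊗ [1, 0] ⊗ [8, 4] + [2, 1] ⊗ [2, 3] ⊗ [2, -1], so rank(T) ≤ 2.
These bounds meet, so rank(T) = 2.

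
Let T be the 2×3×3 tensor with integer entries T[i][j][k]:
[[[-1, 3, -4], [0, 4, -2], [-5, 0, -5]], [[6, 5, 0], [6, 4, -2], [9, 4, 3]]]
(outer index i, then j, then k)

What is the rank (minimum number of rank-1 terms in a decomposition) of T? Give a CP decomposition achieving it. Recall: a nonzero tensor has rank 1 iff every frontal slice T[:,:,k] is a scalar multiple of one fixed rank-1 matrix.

rank(T) = 3

Lower bound: the mode-2 unfolding of T (rows indexed by j, columns by (i,k) = (0,0), (0,1), (0,2), (1,0), (1,1), (1,2)) is [[-1, 3, -4, 6, 5, 0], [0, 4, -2, 6, 4, -2], [-5, 0, -5, 9, 4, 3]].
There the 3×3 minor on rows j ∈ {0, 1, 2}, columns (i,k) ∈ {(0,0), (0,1), (0,2)} is det [[-1, 3, -4], [0, 4, -2], [-5, 0, -5]] = -30 ≠ 0, so this unfolding has rank ≥ 3; CP rank is at least every unfolding rank, so rank(T) ≥ 3. (Unfolding ranks only ever bound the CP rank from below — rank(T) can be strictly larger than all of them — so the matching upper bound has to come from an explicit 3-term decomposition.)
Upper bound: T is a sum of 3 rank-1 terms, T = [1, -2] (x) [1, 2, 2] (x) [-1, 0, 0] + [1, -1] (x) [1, 0, 2] (x) [-2, -1, -2] + [1, 1] (x) [2, 2, 1] (x) [1, 2, -1] (written with every a and b primitive with positive leading entry and the scale carried by c; CP decompositions are not unique, and this one is verified by expanding entrywise), so rank(T) ≤ 3.
These bounds meet, so rank(T) = 3.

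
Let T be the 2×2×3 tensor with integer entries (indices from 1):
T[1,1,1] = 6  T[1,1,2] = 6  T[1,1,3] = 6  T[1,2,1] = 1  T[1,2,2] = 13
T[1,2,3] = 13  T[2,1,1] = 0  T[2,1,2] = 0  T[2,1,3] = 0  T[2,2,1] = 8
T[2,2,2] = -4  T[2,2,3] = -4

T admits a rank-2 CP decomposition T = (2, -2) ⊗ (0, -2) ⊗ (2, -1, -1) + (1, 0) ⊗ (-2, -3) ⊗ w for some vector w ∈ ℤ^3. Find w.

w = (-3, -3, -3)

Subtract the known terms from T to get the rank-1 residual R = (1, 0) ⊗ (-2, -3) ⊗ w, so R[i,j,k] = a[i]·b[j]·w[k]. Pick indices with nonzero a[1]·b[1] = (1)·(-2) = -2. Only the fibre through (1,1,·) is needed: R[1,1,:] = T[1,1,:] − Σₗ aₗ[1]bₗ[1]cₗ = [6, 6, 6] − (2)·(0)·(2, -1, -1) = [6, 6, 6]. Then w[k] = R[1,1,k] / -2 for each k, giving w = [6, 6, 6] / -2 = (-3, -3, -3).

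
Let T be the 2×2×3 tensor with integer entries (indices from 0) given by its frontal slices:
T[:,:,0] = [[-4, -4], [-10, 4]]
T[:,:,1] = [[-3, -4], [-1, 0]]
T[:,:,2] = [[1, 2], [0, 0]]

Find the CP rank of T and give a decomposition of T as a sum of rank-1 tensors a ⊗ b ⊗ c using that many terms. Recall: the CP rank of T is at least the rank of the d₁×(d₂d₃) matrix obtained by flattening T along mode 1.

rank(T) = 3

Lower bound: the mode-3 unfolding of T (rows indexed by k, columns by (i,j) = (0,0), (0,1), (1,0), (1,1)) is [[-4, -4, -10, 4], [-3, -4, -1, 0], [1, 2, 0, 0]].
There the 3×3 minor on rows k ∈ {0, 1, 2}, columns (i,j) ∈ {(0,0), (0,1), (1,0)} is det [[-4, -4, -10], [-3, -4, -1], [1, 2, 0]] = 16 ≠ 0, so this unfolding has rank ≥ 3; CP rank is at least every unfolding rank, so rank(T) ≥ 3. (Unfolding ranks only ever bound the CP rank from below — rank(T) can be strictly larger than all of them — so the matching upper bound has to come from an explicit 3-term decomposition.)
Upper bound: T is a sum of 3 rank-1 terms, T = (0, 1) ⊗ (2, -1) ⊗ (-4, 0, 0) + (1, 0) ⊗ (1, 2) ⊗ (-2, -2, 1) + (1, 1) ⊗ (1, 0) ⊗ (-2, -1, 0) (written with every a and b primitive with positive leading entry and the scale carried by c; CP decompositions are not unique, and this one is verified by expanding entrywise), so rank(T) ≤ 3.
These bounds meet, so rank(T) = 3.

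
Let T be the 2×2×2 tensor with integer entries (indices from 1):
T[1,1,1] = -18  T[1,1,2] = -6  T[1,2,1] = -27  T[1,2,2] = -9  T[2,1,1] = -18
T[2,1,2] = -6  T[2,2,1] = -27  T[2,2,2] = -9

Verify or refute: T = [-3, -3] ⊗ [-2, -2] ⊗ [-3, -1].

No

Reconstruct entry (1,2,1) from the claimed factors: Σₗ aₗ[1]bₗ[2]cₗ[1] = (-3)·(-2)·(-3) = -18, but T[1,2,1] = -27. The claim is false.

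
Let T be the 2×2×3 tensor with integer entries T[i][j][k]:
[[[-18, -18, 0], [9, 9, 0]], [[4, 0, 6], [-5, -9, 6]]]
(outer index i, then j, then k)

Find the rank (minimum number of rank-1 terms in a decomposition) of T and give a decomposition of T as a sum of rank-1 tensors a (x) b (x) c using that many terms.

Lower bound: in the mode-2 unfolding of T (rows indexed by j, columns by (i,k)) the 2×2 minor on rows j ∈ {0, 1}, columns (i,k) ∈ {(0,0), (1,0)} is det [[-18, 4], [9, -5]] = 54 ≠ 0, so that unfolding has rank ≥ 2 and hence rank(T) ≥ 2 (CP rank is at least every unfolding rank, though it can be larger).
Upper bound: with S_k = T[:,:,k], the two rank-1 terms a₁b₁ᵀ, a₂b₂ᵀ are the rank-1 members of the pencil x·S₀ + y·S₁.
det(x·S₀ + y·S₁) is 54·x² + 216·xy + 162·y² = 54·(x + 3·y)(x + y), vanishing at (x:y) = (3:-1) and (1:-1).
M₁ = 3·S₀ − S₁ = [[-36, 18], [12, -6]] = (-6)·[3, -1][2, -1]ᵀ and M₂ = S₀ − S₁ = [[0, 0], [4, 4]] = 4·[0, 1][1, 1]ᵀ, so take a₁ = [3, -1], b₁ = [2, -1], a₂ = [0, 1], b₂ = [1, 1].
Each slice is an integer combination of E₁ = a₁b₁ᵀ and E₂ = a₂b₂ᵀ: S₀ = −3·E₁ − 2·E₂, S₁ = −3·E₁ − 6·E₂, S₂ = 6·E₂; reading off coefficients, c₁ = [-3, -3, 0] and c₂ = [-2, -6, 6].
Hence T = [3, -1] (x) [2, -1] (x) [-3, -3, 0] + [0, 1] (x) [1, 1] (x) [-2, -6, 6], so rank(T) ≤ 2.
These bounds meet, so rank(T) = 2.

rank(T) = 2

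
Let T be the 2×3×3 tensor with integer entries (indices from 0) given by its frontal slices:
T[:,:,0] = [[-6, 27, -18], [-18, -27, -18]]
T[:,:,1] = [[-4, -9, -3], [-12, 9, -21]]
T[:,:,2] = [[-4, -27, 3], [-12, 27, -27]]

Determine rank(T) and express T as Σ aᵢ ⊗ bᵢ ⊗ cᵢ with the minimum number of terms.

rank(T) = 2

Lower bound: the mode-3 unfolding of T (rows indexed by k, columns by (i,j) = (0,0), (0,1), (0,2), (1,0), (1,1), (1,2)) is [[-6, 27, -18, -18, -27, -18], [-4, -9, -3, -12, 9, -21], [-4, -27, 3, -12, 27, -27]].
There the 2×2 minor on rows k ∈ {0, 1}, columns (i,j) ∈ {(0,0), (0,1)} is det [[-6, 27], [-4, -9]] = 162 ≠ 0, so this unfolding has rank ≥ 2; CP rank is at least every unfolding rank, so rank(T) ≥ 2. (Unfolding ranks only ever bound the CP rank from below — rank(T) can be strictly larger than all of them — so the matching upper bound has to come from an explicit 2-term decomposition.)
Upper bound — finding two terms. Write S_k = T[:,:,k] for the frontal slices: S₀ = [[-6, 27, -18], [-18, -27, -18]], S₁ = [[-4, -9, -3], [-12, 9, -21]], S₂ = [[-4, -27, 3], [-12, 27, -27]].
If T = a₁ ⊗ b₁ ⊗ c₁ + a₂ ⊗ b₂ ⊗ c₂ then each S_k = c₁[k]·a₁b₁ᵀ + c₂[k]·a₂b₂ᵀ. S₀ and S₁ are linearly independent, so a₁b₁ᵀ and a₂b₂ᵀ must span the same plane of matrices: they are the rank-1 matrices of the form x·S₀ + y·S₁.
The 2×2 minor of x·S₀ + y·S₁ on rows {0,1}, columns {0,1} is 648·x² + 216·xy − 144·y² = 72·(3·x + 2·y)(3·x − y), vanishing at (x:y) = (2:-3) and (1:3).
M₁ = 2·S₀ − 3·S₁ = [[0, 81, -27], [0, -81, 27]] = 27·(1, -1)(0, 3, -1)ᵀ and M₂ = S₀ + 3·S₁ = [[-18, 0, -27], [-54, 0, -81]] = (-9)·(1, 3)(2, 0, 3)ᵀ, so take a₁ = (1, -1), b₁ = (0, 3, -1), a₂ = (1, 3), b₂ = (2, 0, 3).
Each slice is an integer combination of E₁ = a₁b₁ᵀ and E₂ = a₂b₂ᵀ: S₀ = 9·E₁ − 3·E₂, S₁ = −3·E₁ − 2·E₂, S₂ = −9·E₁ − 2·E₂; reading off coefficients, c₁ = (9, -3, -9) and c₂ = (-3, -2, -2).
Hence T = (1, -1) ⊗ (0, 3, -1) ⊗ (9, -3, -9) + (1, 3) ⊗ (2, 0, 3) ⊗ (-3, -2, -2), so rank(T) ≤ 2.
These bounds meet, so rank(T) = 2.
Check entry T[0,2,1] = -3: (1)·(-1)·(-3) + (1)·(3)·(-2) = -3.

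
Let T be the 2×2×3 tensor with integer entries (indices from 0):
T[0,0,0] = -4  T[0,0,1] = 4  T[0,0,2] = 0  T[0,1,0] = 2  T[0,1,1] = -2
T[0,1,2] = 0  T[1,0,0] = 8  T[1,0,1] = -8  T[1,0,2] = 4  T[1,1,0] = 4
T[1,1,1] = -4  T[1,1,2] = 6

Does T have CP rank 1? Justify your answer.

The mode-3 unfolding of T (rows indexed by k, columns by (i,j) = (0,0), (0,1), (1,0), (1,1)) is [[-4, 2, 8, 4], [4, -2, -8, -4], [0, 0, 4, 6]].
There the 2×2 minor on rows k ∈ {0, 2}, columns (i,j) ∈ {(0,0), (1,0)} is det [[-4, 8], [0, 4]] = -16 ≠ 0, so this unfolding has rank ≥ 2; CP rank is at least every unfolding rank, so rank(T) ≥ 2.
In particular rank(T) ≥ 2 > 1, so T is not rank-1.

No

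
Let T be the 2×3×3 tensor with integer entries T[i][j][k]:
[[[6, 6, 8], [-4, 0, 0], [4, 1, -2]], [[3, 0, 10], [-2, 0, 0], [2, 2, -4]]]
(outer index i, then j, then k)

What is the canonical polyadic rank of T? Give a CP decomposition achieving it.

rank(T) = 3

Lower bound: the mode-2 unfolding of T (rows indexed by j, columns by (i,k) = (0,0), (0,1), (0,2), (1,0), (1,1), (1,2)) is [[6, 6, 8, 3, 0, 10], [-4, 0, 0, -2, 0, 0], [4, 1, -2, 2, 2, -4]].
There the 3×3 minor on rows j ∈ {0, 1, 2}, columns (i,k) ∈ {(0,0), (0,1), (0,2)} is det [[6, 6, 8], [-4, 0, 0], [4, 1, -2]] = -80 ≠ 0, so this unfolding has rank ≥ 3; CP rank is at least every unfolding rank, so rank(T) ≥ 3. (Flattening ranks never certify an upper bound on CP rank; for that we must actually write T with 3 rank-1 terms.)
Upper bound: T is a sum of 3 rank-1 terms, T = [1, 2] ⊗ [2, 0, -1] ⊗ [0, -1, 2] + [2, 1] ⊗ [1, -2, 2] ⊗ [1, 0, 0] + [2, 1] ⊗ [1, 0, 0] ⊗ [2, 4, 2] (written with every a and b primitive with positive leading entry and the scale carried by c; CP decompositions are not unique, and this one is verified by expanding entrywise), so rank(T) ≤ 3.
These bounds meet, so rank(T) = 3.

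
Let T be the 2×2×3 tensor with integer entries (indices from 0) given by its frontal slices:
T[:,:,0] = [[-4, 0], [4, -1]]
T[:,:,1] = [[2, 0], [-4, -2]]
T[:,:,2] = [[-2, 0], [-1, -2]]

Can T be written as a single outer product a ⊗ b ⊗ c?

The mode-3 unfolding of T (rows indexed by k, columns by (i,j) = (0,0), (0,1), (1,0), (1,1)) is [[-4, 0, 4, -1], [2, 0, -4, -2], [-2, 0, -1, -2]].
There the 3×3 minor on rows k ∈ {0, 1, 2}, columns (i,j) ∈ {(0,0), (1,0), (1,1)} is det [[-4, 4, -1], [2, -4, -2], [-2, -1, -2]] = 18 ≠ 0, so this unfolding has rank ≥ 3; CP rank is at least every unfolding rank, so rank(T) ≥ 3.
In particular rank(T) ≥ 3 > 1, so T is not rank-1.

No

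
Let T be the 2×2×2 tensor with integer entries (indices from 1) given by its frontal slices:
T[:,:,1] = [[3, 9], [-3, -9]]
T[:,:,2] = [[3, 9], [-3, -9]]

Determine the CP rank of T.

Lower bound: T ≠ 0 (e.g. T[1,1,1] = 3), so rank(T) ≥ 1.
Upper bound: if T = a ∘ b ∘ c then every fibre of T is a multiple of the corresponding factor, so read the factors off the fibres through the nonzero entry T[1,1,1] = 3.
The mode-1 fibre T[:,1,1] = [3, -3] gives a = [1, -1] (primitive direction); the mode-2 fibre T[1,:,1] = [3, 9] gives b = [1, 3]; then c[k] = T[1,1,k] / (a[1]·b[1]) = [3, 3] / 1 = [3, 3].
Expanding [1, -1] ∘ [1, 3] ∘ [3, 3] reproduces all 8 entries of T, so T = [1, -1] ∘ [1, 3] ∘ [3, 3] and rank(T) ≤ 1.
These bounds meet, so rank(T) = 1.

1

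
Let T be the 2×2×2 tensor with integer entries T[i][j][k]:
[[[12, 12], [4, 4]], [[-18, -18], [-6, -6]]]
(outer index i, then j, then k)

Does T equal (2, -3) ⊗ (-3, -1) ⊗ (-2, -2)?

Yes

Reconstruct entrywise from the claimed factors. For example, T[0,1,1] = 4 and Σₗ aₗ[0]bₗ[1]cₗ[1] = (2)·(-1)·(-2) = 4; checking all 8 entries, every one matches. The claim holds.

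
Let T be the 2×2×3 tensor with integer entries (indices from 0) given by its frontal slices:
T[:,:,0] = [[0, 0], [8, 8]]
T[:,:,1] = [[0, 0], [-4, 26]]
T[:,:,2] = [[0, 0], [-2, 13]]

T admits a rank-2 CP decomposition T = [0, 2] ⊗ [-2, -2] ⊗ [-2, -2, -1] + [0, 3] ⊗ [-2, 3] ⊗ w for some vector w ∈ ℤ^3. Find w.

w = [0, 2, 1]

Subtract the known terms from T to get the rank-1 residual R = [0, 3] ⊗ [-2, 3] ⊗ w, so R[i,j,k] = a[i]·b[j]·w[k]. Pick indices with nonzero a[1]·b[0] = (3)·(-2) = -6. Only the fibre through (1,0,·) is needed: R[1,0,:] = T[1,0,:] − Σₗ aₗ[1]bₗ[0]cₗ = [8, -4, -2] − (2)·(-2)·[-2, -2, -1] = [0, -12, -6]. Then w[k] = R[1,0,k] / -6 for each k, giving w = [0, -12, -6] / -6 = [0, 2, 1].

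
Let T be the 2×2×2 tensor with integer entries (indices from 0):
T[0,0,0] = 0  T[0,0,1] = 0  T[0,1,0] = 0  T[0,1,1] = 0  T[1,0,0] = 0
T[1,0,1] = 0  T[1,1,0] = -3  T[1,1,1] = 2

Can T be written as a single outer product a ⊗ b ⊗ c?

If T = a ⊗ b ⊗ c then every fibre of T is a multiple of the corresponding factor, so read the factors off the fibres through the nonzero entry T[1,1,0] = -3.
The mode-1 fibre T[:,1,0] = [0, -3] gives a = [0, 1] (primitive direction); the mode-2 fibre T[1,:,0] = [0, -3] gives b = [0, 1]; then c[k] = T[1,1,k] / (a[1]·b[1]) = [-3, 2] / 1 = [-3, 2].
Expanding [0, 1] ⊗ [0, 1] ⊗ [-3, 2] reproduces all 8 entries of T, so T = [0, 1] ⊗ [0, 1] ⊗ [-3, 2] and rank(T) ≤ 1.
Equivalently every frontal slice T[:,:,k] is c[k] times the rank-1 matrix [0, 1] ⊗ [0, 1]. So T has rank 1 (it is nonzero).

Yes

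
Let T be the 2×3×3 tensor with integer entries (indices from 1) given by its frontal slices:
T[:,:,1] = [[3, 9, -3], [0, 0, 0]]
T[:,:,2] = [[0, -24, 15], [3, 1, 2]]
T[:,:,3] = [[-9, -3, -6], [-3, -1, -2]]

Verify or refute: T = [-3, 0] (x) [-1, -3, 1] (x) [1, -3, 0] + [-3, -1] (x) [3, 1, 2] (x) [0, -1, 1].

Reconstruct entrywise from the claimed factors. For example, T[2,3,1] = 0 and Σₗ aₗ[2]bₗ[3]cₗ[1] = (0)·(1)·(1) + (-1)·(2)·(0) = 0; checking all 18 entries, every one matches. The claim holds.

Yes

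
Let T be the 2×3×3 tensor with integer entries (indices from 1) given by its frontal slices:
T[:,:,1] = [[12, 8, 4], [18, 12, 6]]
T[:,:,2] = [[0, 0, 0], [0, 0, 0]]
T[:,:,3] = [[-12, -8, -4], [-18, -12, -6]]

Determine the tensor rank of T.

Lower bound: T ≠ 0 (e.g. T[1,1,1] = 12), so rank(T) ≥ 1.
Upper bound: if T = a ⊗ b ⊗ c then every fibre of T is a multiple of the corresponding factor, so read the factors off the fibres through the nonzero entry T[1,1,1] = 12.
The mode-1 fibre T[:,1,1] = [12, 18] gives a = [2, 3] (primitive direction); the mode-2 fibre T[1,:,1] = [12, 8, 4] gives b = [3, 2, 1]; then c[k] = T[1,1,k] / (a[1]·b[1]) = [12, 0, -12] / 6 = [2, 0, -2].
Expanding [2, 3] ⊗ [3, 2, 1] ⊗ [2, 0, -2] reproduces all 18 entries of T, so T = [2, 3] ⊗ [3, 2, 1] ⊗ [2, 0, -2] and rank(T) ≤ 1.
These bounds meet, so rank(T) = 1.
Check entry T[1,2,2] = 0: (2)·(2)·(0) = 0.

1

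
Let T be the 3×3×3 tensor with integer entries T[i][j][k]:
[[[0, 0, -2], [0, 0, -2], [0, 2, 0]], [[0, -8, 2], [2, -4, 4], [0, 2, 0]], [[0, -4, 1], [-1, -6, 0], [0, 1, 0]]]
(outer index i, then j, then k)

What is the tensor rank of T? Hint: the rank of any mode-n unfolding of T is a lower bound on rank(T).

3

Lower bound: in the mode-1 unfolding of T (rows indexed by i, columns by (j,k)) the 3×3 minor on rows i ∈ {0, 1, 2}, columns (j,k) ∈ {(0,1), (0,2), (1,0)} is det [[0, -2, 0], [-8, 2, 2], [-4, 1, -1]] = 32 ≠ 0, so that unfolding has rank ≥ 3 and hence rank(T) ≥ 3 (CP rank is at least every unfolding rank, though it can be larger).
Upper bound: T is a sum of 3 rank-1 terms, T = [0, 2, -1] ⊗ [0, 1, 0] ⊗ [1, 2, 1] + [2, -2, -1] ⊗ [1, 1, 0] ⊗ [0, 2, -1] + [2, 2, 1] ⊗ [2, 2, -1] ⊗ [0, -1, 0] (written with every a and b primitive with positive leading entry and the scale carried by c; CP decompositions are not unique, and this one is verified by expanding entrywise), so rank(T) ≤ 3.
These bounds meet, so rank(T) = 3.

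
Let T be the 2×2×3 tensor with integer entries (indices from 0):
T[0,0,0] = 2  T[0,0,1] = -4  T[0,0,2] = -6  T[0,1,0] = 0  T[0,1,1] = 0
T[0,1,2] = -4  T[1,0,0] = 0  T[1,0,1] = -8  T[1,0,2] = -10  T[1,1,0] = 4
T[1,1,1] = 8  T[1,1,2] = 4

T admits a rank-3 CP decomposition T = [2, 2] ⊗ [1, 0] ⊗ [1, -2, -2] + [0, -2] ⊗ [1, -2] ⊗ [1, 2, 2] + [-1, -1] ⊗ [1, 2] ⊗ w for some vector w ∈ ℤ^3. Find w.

Subtract the known terms from T to get the rank-1 residual R = [-1, -1] ⊗ [1, 2] ⊗ w, so R[i,j,k] = a[i]·b[j]·w[k]. Pick indices with nonzero a[0]·b[0] = (-1)·(1) = -1. Only the fibre through (0,0,·) is needed: R[0,0,:] = T[0,0,:] − Σₗ aₗ[0]bₗ[0]cₗ = [2, -4, -6] − (2)·(1)·[1, -2, -2] − (0)·(1)·[1, 2, 2] = [0, 0, -2]. Then w[k] = R[0,0,k] / -1 for each k, giving w = [0, 0, -2] / -1 = [0, 0, 2].

w = [0, 0, 2]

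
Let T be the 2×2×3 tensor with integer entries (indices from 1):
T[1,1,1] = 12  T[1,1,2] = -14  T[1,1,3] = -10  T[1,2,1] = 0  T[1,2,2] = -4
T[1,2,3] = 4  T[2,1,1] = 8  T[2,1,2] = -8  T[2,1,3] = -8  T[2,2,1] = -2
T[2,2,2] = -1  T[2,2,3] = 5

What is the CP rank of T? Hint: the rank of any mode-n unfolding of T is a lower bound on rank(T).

2

Lower bound: the mode-1 unfolding of T (rows indexed by i, columns by (j,k) = (1,1), (1,2), (1,3), (2,1), (2,2), (2,3)) is [[12, -14, -10, 0, -4, 4], [8, -8, -8, -2, -1, 5]].
There the 2×2 minor on rows i ∈ {1, 2}, columns (j,k) ∈ {(1,1), (1,2)} is det [[12, -14], [8, -8]] = 16 ≠ 0, so this unfolding has rank ≥ 2; CP rank is at least every unfolding rank, so rank(T) ≥ 2. (Unfolding ranks only ever bound the CP rank from below — rank(T) can be strictly larger than all of them — so the matching upper bound has to come from an explicit 2-term decomposition.)
Upper bound — finding two terms. Write S_k = T[:,:,k] for the frontal slices: S₁ = [[12, 0], [8, -2]], S₂ = [[-14, -4], [-8, -1]], S₃ = [[-10, 4], [-8, 5]].
If T = a₁ ⊗ b₁ ⊗ c₁ + a₂ ⊗ b₂ ⊗ c₂ then each S_k = c₁[k]·a₁b₁ᵀ + c₂[k]·a₂b₂ᵀ. S₁ and S₂ are linearly independent, so a₁b₁ᵀ and a₂b₂ᵀ must span the same plane of matrices: they are the rank-1 matrices of the form x·S₁ + y·S₂.
det(x·S₁ + y·S₂) is −24·x² + 48·xy − 18·y² = (-6)·(2·x − 3·y)(2·x − y), vanishing at (x:y) = (3:2) and (1:2).
M₁ = 3·S₁ + 2·S₂ = [[8, -8], [8, -8]] = 8·(1, 1)(1, -1)ᵀ and M₂ = S₁ + 2·S₂ = [[-16, -8], [-8, -4]] = (-4)·(2, 1)(2, 1)ᵀ, so take a₁ = (1, 1), b₁ = (1, -1), a₂ = (2, 1), b₂ = (2, 1).
Each slice is an integer combination of E₁ = a₁b₁ᵀ and E₂ = a₂b₂ᵀ: S₁ = 4·E₁ + 2·E₂, S₂ = −2·E₁ − 3·E₂, S₃ = −6·E₁ − E₂; reading off coefficients, c₁ = (4, -2, -6) and c₂ = (2, -3, -1).
Hence T = (1, 1) ⊗ (1, -1) ⊗ (4, -2, -6) + (2, 1) ⊗ (2, 1) ⊗ (2, -3, -1), so rank(T) ≤ 2.
These bounds meet, so rank(T) = 2.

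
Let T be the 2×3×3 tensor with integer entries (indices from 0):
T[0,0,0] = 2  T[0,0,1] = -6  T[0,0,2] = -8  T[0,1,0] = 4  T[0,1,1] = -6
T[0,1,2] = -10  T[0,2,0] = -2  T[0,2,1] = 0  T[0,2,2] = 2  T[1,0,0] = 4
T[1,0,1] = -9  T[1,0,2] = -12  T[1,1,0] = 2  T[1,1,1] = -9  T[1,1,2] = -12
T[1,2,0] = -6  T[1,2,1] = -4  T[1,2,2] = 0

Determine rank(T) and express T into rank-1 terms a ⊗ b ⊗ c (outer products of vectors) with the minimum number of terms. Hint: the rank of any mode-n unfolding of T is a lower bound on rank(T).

rank(T) = 3

Lower bound: the mode-2 unfolding of T (rows indexed by j, columns by (i,k) = (0,0), (0,1), (0,2), (1,0), (1,1), (1,2)) is [[2, -6, -8, 4, -9, -12], [4, -6, -10, 2, -9, -12], [-2, 0, 2, -6, -4, 0]].
There the 3×3 minor on rows j ∈ {0, 1, 2}, columns (i,k) ∈ {(0,0), (0,1), (1,0)} is det [[2, -6, 4], [4, -6, 2], [-2, 0, -6]] = -96 ≠ 0, so this unfolding has rank ≥ 3; CP rank is at least every unfolding rank, so rank(T) ≥ 3. (Flattening ranks never certify an upper bound on CP rank; for that we must actually write T with 3 rank-1 terms.)
Upper bound: T is a sum of 3 rank-1 terms, T = [0, 1] ⊗ [1, -1, -2] ⊗ [2, 1, 0] + [1, 1] ⊗ [1, 2, -1] ⊗ [2, -2, -4] + [1, 2] ⊗ [2, 1, 1] ⊗ [0, -2, -2] (written with every a and b primitive with positive leading entry and the scale carried by c; CP decompositions are not unique, and this one is verified by expanding entrywise), so rank(T) ≤ 3.
These bounds meet, so rank(T) = 3.
Check entry T[0,2,1] = 0: (0)·(-2)·(1) + (1)·(-1)·(-2) + (1)·(1)·(-2) = 0.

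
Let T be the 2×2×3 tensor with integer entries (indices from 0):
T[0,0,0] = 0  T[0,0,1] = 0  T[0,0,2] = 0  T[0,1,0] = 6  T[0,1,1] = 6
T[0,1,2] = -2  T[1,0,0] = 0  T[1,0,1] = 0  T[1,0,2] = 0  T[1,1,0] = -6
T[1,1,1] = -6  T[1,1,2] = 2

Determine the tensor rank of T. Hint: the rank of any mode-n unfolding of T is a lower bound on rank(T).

1

Lower bound: T ≠ 0 (e.g. T[0,1,0] = 6), so rank(T) ≥ 1.
Upper bound: if T = a ⊗ b ⊗ c then every fibre of T is a multiple of the corresponding factor, so read the factors off the fibres through the nonzero entry T[0,1,0] = 6.
The mode-1 fibre T[:,1,0] = [6, -6] gives a = [1, -1] (primitive direction); the mode-2 fibre T[0,:,0] = [0, 6] gives b = [0, 1]; then c[k] = T[0,1,k] / (a[0]·b[1]) = [6, 6, -2] / 1 = [6, 6, -2].
Expanding [1, -1] ⊗ [0, 1] ⊗ [6, 6, -2] reproduces all 12 entries of T, so T = [1, -1] ⊗ [0, 1] ⊗ [6, 6, -2] and rank(T) ≤ 1.
These bounds meet, so rank(T) = 1.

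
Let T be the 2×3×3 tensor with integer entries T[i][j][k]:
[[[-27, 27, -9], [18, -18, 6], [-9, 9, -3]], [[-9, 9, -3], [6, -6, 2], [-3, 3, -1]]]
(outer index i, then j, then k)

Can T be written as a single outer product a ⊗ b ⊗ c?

If T = a ⊗ b ⊗ c then every fibre of T is a multiple of the corresponding factor, so read the factors off the fibres through the nonzero entry T[0,0,0] = -27.
The mode-1 fibre T[:,0,0] = [-27, -9] gives a = [3, 1] (primitive direction); the mode-2 fibre T[0,:,0] = [-27, 18, -9] gives b = [3, -2, 1]; then c[k] = T[0,0,k] / (a[0]·b[0]) = [-27, 27, -9] / 9 = [-3, 3, -1].
Expanding [3, 1] ⊗ [3, -2, 1] ⊗ [-3, 3, -1] reproduces all 18 entries of T, so T = [3, 1] ⊗ [3, -2, 1] ⊗ [-3, 3, -1] and rank(T) ≤ 1.
Equivalently every frontal slice T[:,:,k] is c[k] times the rank-1 matrix [3, 1] ⊗ [3, -2, 1]. So T has rank 1 (it is nonzero).

Yes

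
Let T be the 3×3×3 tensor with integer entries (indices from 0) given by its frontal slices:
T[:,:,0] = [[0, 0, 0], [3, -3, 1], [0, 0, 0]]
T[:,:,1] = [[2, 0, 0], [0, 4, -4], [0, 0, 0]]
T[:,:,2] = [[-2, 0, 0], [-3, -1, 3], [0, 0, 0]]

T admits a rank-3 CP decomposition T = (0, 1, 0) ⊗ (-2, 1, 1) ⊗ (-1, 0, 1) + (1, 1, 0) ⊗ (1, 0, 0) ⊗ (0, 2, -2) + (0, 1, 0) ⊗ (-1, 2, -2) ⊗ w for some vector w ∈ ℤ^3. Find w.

Subtract the known terms from T to get the rank-1 residual R = (0, 1, 0) ⊗ (-1, 2, -2) ⊗ w, so R[i,j,k] = a[i]·b[j]·w[k]. Pick indices with nonzero a[1]·b[0] = (1)·(-1) = -1. Only the fibre through (1,0,·) is needed: R[1,0,:] = T[1,0,:] − Σₗ aₗ[1]bₗ[0]cₗ = [3, 0, -3] − (1)·(-2)·(-1, 0, 1) − (1)·(1)·(0, 2, -2) = [1, -2, 1]. Then w[k] = R[1,0,k] / -1 for each k, giving w = [1, -2, 1] / -1 = (-1, 2, -1).

w = (-1, 2, -1)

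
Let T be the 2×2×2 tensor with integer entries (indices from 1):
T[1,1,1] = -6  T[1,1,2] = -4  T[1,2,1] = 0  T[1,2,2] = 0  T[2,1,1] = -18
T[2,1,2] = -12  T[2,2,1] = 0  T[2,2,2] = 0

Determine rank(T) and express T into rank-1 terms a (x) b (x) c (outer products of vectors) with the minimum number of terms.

Lower bound: T ≠ 0 (e.g. T[1,1,1] = -6), so rank(T) ≥ 1.
Upper bound: the mode-1 fibre T[:,1,1] = [-6, -18] gives a = (1, 3) (primitive direction); the mode-2 fibre T[1,:,1] = [-6, 0] gives b = (1, 0); then c[k] = T[1,1,k] / (a[1]·b[1]) = [-6, -4] / 1 = (-6, -4).
Expanding (1, 3) (x) (1, 0) (x) (-6, -4) reproduces all 8 entries of T, so T = (1, 3) (x) (1, 0) (x) (-6, -4) and rank(T) ≤ 1.
These bounds meet, so rank(T) = 1.

rank(T) = 1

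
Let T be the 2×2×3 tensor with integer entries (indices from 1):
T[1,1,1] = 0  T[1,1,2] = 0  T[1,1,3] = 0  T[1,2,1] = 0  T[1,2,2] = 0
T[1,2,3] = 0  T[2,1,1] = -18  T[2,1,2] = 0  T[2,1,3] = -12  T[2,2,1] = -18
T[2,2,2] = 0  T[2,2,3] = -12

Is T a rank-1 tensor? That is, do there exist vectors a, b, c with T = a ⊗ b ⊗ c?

Yes

If T = a ⊗ b ⊗ c then every fibre of T is a multiple of the corresponding factor, so read the factors off the fibres through the nonzero entry T[2,1,1] = -18.
The mode-1 fibre T[:,1,1] = [0, -18] gives a = [0, 1] (primitive direction); the mode-2 fibre T[2,:,1] = [-18, -18] gives b = [1, 1]; then c[k] = T[2,1,k] / (a[2]·b[1]) = [-18, 0, -12] / 1 = [-18, 0, -12].
Expanding [0, 1] ⊗ [1, 1] ⊗ [-18, 0, -12] reproduces all 12 entries of T, so T = [0, 1] ⊗ [1, 1] ⊗ [-18, 0, -12] and rank(T) ≤ 1.
Equivalently every frontal slice T[:,:,k] is c[k] times the rank-1 matrix [0, 1] ⊗ [1, 1]. So T has rank 1 (it is nonzero).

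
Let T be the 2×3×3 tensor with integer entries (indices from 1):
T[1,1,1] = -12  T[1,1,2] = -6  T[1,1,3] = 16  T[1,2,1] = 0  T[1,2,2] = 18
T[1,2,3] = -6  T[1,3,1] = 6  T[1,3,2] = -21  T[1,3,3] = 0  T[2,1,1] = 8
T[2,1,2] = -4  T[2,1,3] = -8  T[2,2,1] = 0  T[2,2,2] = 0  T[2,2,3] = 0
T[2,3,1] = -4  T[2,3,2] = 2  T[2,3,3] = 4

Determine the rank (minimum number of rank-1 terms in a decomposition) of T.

Lower bound: in the mode-2 unfolding of T (rows indexed by j, columns by (i,k)) the 2×2 minor on rows j ∈ {1, 2}, columns (i,k) ∈ {(1,1), (1,2)} is det [[-12, -6], [0, 18]] = -216 ≠ 0, so that unfolding has rank ≥ 2 and hence rank(T) ≥ 2 (CP rank is at least every unfolding rank, though it can be larger).
Upper bound: with S_k = T[:,:,k], the two rank-1 terms a₁b₁ᵀ, a₂b₂ᵀ are the rank-1 members of the pencil x·S₁ + y·S₂.
The 2×2 minor of x·S₁ + y·S₂ on rows {1,2}, columns {1,2} is −144·xy + 72·y² = (-72)·(2·x − y)(y), vanishing at (x:y) = (1:2) and (1:0).
M₁ = S₁ + 2·S₂ = [[-24, 36, -36], [0, 0, 0]] = (-12)·[1, 0][2, -3, 3]ᵀ and M₂ = S₁ = [[-12, 0, 6], [8, 0, -4]] = (-2)·[3, -2][2, 0, -1]ᵀ, so take a₁ = [1, 0], b₁ = [2, -3, 3], a₂ = [3, -2], b₂ = [2, 0, -1].
Each slice is an integer combination of E₁ = a₁b₁ᵀ and E₂ = a₂b₂ᵀ: S₁ = −2·E₂, S₂ = −6·E₁ + E₂, S₃ = 2·E₁ + 2·E₂; reading off coefficients, c₁ = [0, -6, 2] and c₂ = [-2, 1, 2].
Hence T = [1, 0] ⊗ [2, -3, 3] ⊗ [0, -6, 2] + [3, -2] ⊗ [2, 0, -1] ⊗ [-2, 1, 2], so rank(T) ≤ 2.
These bounds meet, so rank(T) = 2.

2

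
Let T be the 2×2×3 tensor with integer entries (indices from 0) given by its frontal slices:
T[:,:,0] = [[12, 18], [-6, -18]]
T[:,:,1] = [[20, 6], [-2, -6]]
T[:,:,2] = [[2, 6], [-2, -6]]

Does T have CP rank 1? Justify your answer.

The mode-3 unfolding of T (rows indexed by k, columns by (i,j) = (0,0), (0,1), (1,0), (1,1)) is [[12, 18, -6, -18], [20, 6, -2, -6], [2, 6, -2, -6]].
There the 2×2 minor on rows k ∈ {0, 1}, columns (i,j) ∈ {(0,0), (0,1)} is det [[12, 18], [20, 6]] = -288 ≠ 0, so this unfolding has rank ≥ 2; CP rank is at least every unfolding rank, so rank(T) ≥ 2.
In particular rank(T) ≥ 2 > 1, so T is not rank-1.

No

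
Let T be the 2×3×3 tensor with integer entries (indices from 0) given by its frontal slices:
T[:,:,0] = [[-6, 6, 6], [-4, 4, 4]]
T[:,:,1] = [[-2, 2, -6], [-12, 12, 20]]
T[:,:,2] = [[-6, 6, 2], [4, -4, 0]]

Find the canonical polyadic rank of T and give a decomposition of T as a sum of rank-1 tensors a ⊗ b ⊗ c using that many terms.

Lower bound: the mode-3 unfolding of T (rows indexed by k, columns by (i,j) = (0,0), (0,1), (0,2), (1,0), (1,1), (1,2)) is [[-6, 6, 6, -4, 4, 4], [-2, 2, -6, -12, 12, 20], [-6, 6, 2, 4, -4, 0]].
There the 3×3 minor on rows k ∈ {0, 1, 2}, columns (i,j) ∈ {(0,0), (0,2), (1,0)} is det [[-6, 6, -4], [-2, -6, -12], [-6, 2, 4]] = 640 ≠ 0, so this unfolding has rank ≥ 3; CP rank is at least every unfolding rank, so rank(T) ≥ 3. (This is only a lower bound: in general the CP rank may exceed every unfolding rank, so we still need to exhibit 3 rank-1 terms summing to T.)
Upper bound: T is a sum of 3 rank-1 terms, T = (1, -2) ⊗ (1, -1, -1) ⊗ (-2, 2, -4) + (1, -1) ⊗ (0, 0, 1) ⊗ (0, -8, -4) + (1, 2) ⊗ (1, -1, -1) ⊗ (-4, -4, -2) (written with every a and b primitive with positive leading entry and the scale carried by c; CP decompositions are not unique, and this one is verified by expanding entrywise), so rank(T) ≤ 3.
These bounds meet, so rank(T) = 3.

rank(T) = 3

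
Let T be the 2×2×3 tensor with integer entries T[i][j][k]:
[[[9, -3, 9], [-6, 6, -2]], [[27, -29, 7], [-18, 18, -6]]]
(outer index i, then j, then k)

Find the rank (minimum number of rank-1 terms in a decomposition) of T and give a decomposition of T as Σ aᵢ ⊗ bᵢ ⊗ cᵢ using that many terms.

Lower bound: in the mode-2 unfolding of T (rows indexed by j, columns by (i,k)) the 2×2 minor on rows j ∈ {0, 1}, columns (i,k) ∈ {(0,0), (0,1)} is det [[9, -3], [-6, 6]] = 36 ≠ 0, so that unfolding has rank ≥ 2 and hence rank(T) ≥ 2 (CP rank is at least every unfolding rank, though it can be larger).
Upper bound: with S_k = T[:,:,k], the two rank-1 terms a₁b₁ᵀ, a₂b₂ᵀ are the rank-1 members of the pencil x·S₀ + y·S₁.
det(x·S₀ + y·S₁) is −120·xy + 120·y² = (-120)·(x − y)(y), vanishing at (x:y) = (1:1) and (1:0).
M₁ = S₀ + S₁ = [[6, 0], [-2, 0]] = 2·[3, -1][1, 0]ᵀ and M₂ = S₀ = [[9, -6], [27, -18]] = 3·[1, 3][3, -2]ᵀ, so take a₁ = [3, -1], b₁ = [1, 0], a₂ = [1, 3], b₂ = [3, -2].
Each slice is an integer combination of E₁ = a₁b₁ᵀ and E₂ = a₂b₂ᵀ: S₀ = 3·E₂, S₁ = 2·E₁ − 3·E₂, S₂ = 2·E₁ + E₂; reading off coefficients, c₁ = [0, 2, 2] and c₂ = [3, -3, 1].
Hence T = [3, -1] ⊗ [1, 0] ⊗ [0, 2, 2] + [1, 3] ⊗ [3, -2] ⊗ [3, -3, 1], so rank(T) ≤ 2.
These bounds meet, so rank(T) = 2.

rank(T) = 2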